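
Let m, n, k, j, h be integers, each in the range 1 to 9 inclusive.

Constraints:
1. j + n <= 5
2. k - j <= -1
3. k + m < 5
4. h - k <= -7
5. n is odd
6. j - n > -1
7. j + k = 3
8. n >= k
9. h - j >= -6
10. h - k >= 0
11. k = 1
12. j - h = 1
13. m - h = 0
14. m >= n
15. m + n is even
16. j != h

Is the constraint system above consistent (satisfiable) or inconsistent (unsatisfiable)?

Constraints 2, 4, and 9 give k − h ≥ 7, h − j ≥ -6, j − k ≥ 1.
Adding all 3 inequalities: the left sides telescope to 0, and the right sides sum to 7 + (-6) + 1 = 2. So 0 ≥ 2, which is false.

Unsatisfiable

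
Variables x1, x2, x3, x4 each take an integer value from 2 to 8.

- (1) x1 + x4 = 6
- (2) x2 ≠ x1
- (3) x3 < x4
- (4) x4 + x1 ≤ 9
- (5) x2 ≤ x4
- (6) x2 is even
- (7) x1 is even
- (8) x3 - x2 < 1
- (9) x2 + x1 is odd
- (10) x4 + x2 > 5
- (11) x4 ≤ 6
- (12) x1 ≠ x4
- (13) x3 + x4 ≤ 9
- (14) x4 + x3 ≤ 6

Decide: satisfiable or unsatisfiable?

Constraint 6 makes x2 even and constraint 7 makes x1 even, so x2 + x1 must be even. Constraint 9 says x2 + x1 is odd — contradiction.

Unsatisfiable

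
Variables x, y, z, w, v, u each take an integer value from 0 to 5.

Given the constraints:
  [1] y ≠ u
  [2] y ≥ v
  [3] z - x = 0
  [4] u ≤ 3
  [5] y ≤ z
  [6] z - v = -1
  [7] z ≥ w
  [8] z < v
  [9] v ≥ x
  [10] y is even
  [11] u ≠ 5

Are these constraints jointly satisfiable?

Unsatisfiable

Constraints 2, 5, and 8 give v ≤ y, y ≤ z, z < v. Chaining: v ≤ y ≤ z < v, which forces v < v — impossible.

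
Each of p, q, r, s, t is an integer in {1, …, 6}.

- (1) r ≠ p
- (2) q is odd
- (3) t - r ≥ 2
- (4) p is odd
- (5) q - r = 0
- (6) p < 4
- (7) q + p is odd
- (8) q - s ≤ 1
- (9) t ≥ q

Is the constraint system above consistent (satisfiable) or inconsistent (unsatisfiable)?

Constraint 2 makes q odd and constraint 4 makes p odd, so q + p must be even. Constraint 7 says q + p is odd — contradiction.

Unsatisfiable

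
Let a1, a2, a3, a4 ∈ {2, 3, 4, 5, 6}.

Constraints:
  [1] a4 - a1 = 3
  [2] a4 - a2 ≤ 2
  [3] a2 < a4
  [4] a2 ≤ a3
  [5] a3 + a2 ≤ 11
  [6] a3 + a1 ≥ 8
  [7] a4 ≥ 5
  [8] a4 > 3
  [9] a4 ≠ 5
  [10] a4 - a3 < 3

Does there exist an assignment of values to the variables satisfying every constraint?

Try a1 = 3, a2 = 5, a3 = 6, a4 = 6.
Check constraint 1: a4 - a1 = 3; constraint 2: a4 - a2 = 1; constraint 5: a3 + a2 = 11. The remaining constraints are straightforward to verify.

Satisfiable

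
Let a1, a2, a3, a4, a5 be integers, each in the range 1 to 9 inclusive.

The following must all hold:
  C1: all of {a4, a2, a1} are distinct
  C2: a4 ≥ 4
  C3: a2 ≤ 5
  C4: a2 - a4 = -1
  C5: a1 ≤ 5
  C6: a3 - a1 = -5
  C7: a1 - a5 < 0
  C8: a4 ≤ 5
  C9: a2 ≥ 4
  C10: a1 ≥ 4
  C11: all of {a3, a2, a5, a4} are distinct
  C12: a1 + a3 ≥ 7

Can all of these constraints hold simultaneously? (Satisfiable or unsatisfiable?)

Constraints 2, 3, 5, 8, 9, and 10 confine each of a4, a2, a1 to the 2 values {4, 5}.
Constraint 1 requires all 3 of them to be distinct, but only 2 values are available — impossible by the pigeonhole principle.

Unsatisfiable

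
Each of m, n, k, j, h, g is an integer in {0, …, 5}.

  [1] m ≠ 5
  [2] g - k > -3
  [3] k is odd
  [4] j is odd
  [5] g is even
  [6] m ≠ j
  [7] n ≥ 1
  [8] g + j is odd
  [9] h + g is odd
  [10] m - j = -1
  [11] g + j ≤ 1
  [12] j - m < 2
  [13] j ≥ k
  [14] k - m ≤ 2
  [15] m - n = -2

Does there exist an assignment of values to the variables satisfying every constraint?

The assignment m = 0, n = 2, k = 1, j = 1, h = 3, g = 0 works:
  constraint 2 holds since g - k = -1.
  constraint 10 holds since m - j = -1.
  constraint 11 holds since g + j = 1.
The rest check out directly.

Satisfiable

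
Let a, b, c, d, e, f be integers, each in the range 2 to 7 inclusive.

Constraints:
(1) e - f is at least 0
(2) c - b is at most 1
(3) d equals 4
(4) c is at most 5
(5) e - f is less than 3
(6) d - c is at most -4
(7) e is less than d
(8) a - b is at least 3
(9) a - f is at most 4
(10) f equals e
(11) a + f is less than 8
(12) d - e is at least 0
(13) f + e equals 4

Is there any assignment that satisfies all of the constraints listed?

Constraints 1, 2, 6, 8, 9, and 12 give b − c ≥ -1, c − d ≥ 4, d − e ≥ 0, e − f ≥ 0, f − a ≥ -4, a − b ≥ 3.
Adding all 6 inequalities: the left sides telescope to 0, and the right sides sum to (-1) + 4 + 0 + 0 + (-4) + 3 = 2. So 0 ≥ 2, which is false.

Unsatisfiable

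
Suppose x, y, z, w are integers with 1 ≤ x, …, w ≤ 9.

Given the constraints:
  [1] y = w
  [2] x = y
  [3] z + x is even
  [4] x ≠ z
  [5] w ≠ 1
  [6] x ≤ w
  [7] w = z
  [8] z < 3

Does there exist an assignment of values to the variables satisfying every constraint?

From constraints 1, 2, and 7, x = y = w = z, so x = z. But constraint 4 says x ≠ z. Contradiction.

Unsatisfiable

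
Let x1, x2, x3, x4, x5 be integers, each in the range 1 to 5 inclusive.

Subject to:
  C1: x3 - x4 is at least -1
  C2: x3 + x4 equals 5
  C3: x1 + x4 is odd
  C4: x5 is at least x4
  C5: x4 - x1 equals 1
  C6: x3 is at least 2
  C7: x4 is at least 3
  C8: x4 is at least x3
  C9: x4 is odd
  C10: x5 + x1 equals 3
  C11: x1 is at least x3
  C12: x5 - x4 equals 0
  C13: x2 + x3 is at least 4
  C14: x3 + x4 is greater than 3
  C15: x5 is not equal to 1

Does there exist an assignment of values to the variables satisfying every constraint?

Unsatisfiable

From constraints 4 and 7: x5 ≥ x4 ≥ 3. From constraints 6 and 11: x1 ≥ x3 ≥ 2. Hence x5 + x1 ≥ 5. But constraint 10 requires x5 + x1 = 3, and 3 < 5. Contradiction.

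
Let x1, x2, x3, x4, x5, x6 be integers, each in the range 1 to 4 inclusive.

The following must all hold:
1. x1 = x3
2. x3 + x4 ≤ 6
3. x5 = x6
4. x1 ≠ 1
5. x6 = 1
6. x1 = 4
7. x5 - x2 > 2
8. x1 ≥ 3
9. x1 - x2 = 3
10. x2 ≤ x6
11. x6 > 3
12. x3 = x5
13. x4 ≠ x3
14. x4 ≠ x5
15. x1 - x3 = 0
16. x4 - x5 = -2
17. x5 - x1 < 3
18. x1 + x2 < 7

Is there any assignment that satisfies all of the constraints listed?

Constraint 6 fixes x1 = 4 and constraint 5 fixes x6 = 1. Constraints 1, 3, and 12 give x1 = x3 = x5 = x6, so x1 = x6. But 4 ≠ 1 — contradiction.

Unsatisfiable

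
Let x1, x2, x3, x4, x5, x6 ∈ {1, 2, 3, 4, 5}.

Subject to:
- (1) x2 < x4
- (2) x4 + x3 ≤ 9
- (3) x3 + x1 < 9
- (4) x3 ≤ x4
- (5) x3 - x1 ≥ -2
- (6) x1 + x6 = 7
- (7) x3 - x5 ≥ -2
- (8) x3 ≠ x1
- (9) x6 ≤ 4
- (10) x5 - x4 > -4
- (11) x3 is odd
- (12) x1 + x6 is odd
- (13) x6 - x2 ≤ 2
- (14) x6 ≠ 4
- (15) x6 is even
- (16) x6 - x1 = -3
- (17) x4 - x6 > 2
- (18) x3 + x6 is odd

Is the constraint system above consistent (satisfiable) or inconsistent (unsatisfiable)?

The assignment x1 = 5, x2 = 1, x3 = 3, x4 = 5, x5 = 4, x6 = 2 works:
  constraint 2 holds since x4 + x3 = 8.
  constraint 3 holds since x3 + x1 = 8.
The rest check out directly.

Satisfiable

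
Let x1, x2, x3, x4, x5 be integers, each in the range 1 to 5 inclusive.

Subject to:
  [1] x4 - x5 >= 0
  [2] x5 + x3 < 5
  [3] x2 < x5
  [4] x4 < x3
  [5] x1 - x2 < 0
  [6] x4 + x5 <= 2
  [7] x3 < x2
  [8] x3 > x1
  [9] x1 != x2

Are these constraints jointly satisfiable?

Unsatisfiable

Constraints 1, 3, 4, and 7 give x4 < x3, x3 < x2, x2 < x5, x5 ≤ x4. Chaining: x4 < x3 < x2 < x5 ≤ x4, which forces x4 < x4 — impossible.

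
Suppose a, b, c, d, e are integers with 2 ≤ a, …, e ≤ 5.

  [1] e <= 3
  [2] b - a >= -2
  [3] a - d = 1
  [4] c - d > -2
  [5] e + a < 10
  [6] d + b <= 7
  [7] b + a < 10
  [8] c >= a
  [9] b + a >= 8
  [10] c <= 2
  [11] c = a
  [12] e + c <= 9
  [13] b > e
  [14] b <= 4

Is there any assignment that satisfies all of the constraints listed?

Unsatisfiable

From constraint 14: b ≤ 4. From constraints 8 and 10: a ≤ c ≤ 2. Hence b + a ≤ 6. But constraint 9 requires b + a ≥ 8, and 8 > 6. Contradiction.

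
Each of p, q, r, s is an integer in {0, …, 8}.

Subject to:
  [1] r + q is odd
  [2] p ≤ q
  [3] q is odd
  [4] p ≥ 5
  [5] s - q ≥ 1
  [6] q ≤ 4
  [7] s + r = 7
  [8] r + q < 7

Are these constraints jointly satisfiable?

Unsatisfiable

From constraint 4: p ≥ 5. From constraints 2 and 6: p ≤ q and q ≤ 4, so p ≤ 4. But 4 < 5, so no value of p works.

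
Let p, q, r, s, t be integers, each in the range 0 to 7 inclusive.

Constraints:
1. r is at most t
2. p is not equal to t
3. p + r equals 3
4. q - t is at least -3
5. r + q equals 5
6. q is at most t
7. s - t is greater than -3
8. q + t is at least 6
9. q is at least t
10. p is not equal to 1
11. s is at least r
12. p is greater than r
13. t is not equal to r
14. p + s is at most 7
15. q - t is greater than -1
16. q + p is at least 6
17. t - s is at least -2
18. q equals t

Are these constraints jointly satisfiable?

Satisfiable

The assignment p = 2, q = 4, r = 1, s = 3, t = 4 works:
  constraint 3 holds since p + r = 3.
  constraint 4 holds since q - t = 0.
The rest check out directly.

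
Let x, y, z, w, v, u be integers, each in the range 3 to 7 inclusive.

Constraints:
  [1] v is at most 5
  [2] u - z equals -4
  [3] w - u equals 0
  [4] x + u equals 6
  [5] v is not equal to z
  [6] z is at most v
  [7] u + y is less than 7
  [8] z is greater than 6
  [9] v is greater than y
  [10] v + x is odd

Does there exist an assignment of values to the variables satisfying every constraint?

Unsatisfiable

From constraint 8: z ≥ 7. From constraints 1 and 6: z ≤ v and v ≤ 5, so z ≤ 5. But 5 < 7, so no value of z works.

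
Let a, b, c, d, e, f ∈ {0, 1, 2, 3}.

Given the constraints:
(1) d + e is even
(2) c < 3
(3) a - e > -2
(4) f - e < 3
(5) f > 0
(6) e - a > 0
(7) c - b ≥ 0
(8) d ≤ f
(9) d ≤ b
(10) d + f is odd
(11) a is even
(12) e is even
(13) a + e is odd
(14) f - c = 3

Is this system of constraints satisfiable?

Constraint 11 makes a even and constraint 12 makes e even, so a + e must be even. Constraint 13 says a + e is odd — contradiction.

Unsatisfiable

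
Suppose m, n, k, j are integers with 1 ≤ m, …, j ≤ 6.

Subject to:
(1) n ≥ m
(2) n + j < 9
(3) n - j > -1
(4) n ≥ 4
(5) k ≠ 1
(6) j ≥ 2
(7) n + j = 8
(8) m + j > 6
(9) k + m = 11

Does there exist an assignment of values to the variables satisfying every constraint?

Setting (m, n, k, j) = (5, 5, 6, 3) satisfies everything: constraint 2: n + j = 8; constraint 3: n - j = 2; constraint 7: n + j = 8, and the others follow.

Satisfiable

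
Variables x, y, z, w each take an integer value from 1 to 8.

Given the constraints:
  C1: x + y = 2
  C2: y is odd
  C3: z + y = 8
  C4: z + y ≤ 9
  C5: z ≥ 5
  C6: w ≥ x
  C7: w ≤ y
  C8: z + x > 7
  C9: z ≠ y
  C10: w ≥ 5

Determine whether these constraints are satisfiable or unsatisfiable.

Unsatisfiable

From constraint 5: z ≥ 5. From constraints 7 and 10: y ≥ w ≥ 5. Hence z + y ≥ 10. But constraint 4 requires z + y ≤ 9, and 9 < 10. Contradiction.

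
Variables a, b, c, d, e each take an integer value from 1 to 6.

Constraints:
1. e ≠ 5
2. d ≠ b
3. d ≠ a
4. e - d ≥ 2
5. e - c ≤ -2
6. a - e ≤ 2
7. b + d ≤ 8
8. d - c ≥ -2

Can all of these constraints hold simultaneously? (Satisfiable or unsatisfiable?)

Constraints 4, 5, and 8 give c − e ≥ 2, e − d ≥ 2, d − c ≥ -2.
Adding all 3 inequalities: the left sides telescope to 0, and the right sides sum to 2 + 2 + (-2) = 2. So 0 ≥ 2, which is false.

Unsatisfiable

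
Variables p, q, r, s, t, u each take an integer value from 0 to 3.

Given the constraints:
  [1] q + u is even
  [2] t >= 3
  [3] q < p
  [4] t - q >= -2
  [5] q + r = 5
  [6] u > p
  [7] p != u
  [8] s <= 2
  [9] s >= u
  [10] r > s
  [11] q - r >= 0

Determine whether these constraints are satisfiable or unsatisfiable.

Unsatisfiable

Constraints 3, 6, 9, 10, and 11 give q < p, p < u, u ≤ s, s < r, r ≤ q. Chaining: q < p < u ≤ s < r ≤ q, which forces q < q — impossible.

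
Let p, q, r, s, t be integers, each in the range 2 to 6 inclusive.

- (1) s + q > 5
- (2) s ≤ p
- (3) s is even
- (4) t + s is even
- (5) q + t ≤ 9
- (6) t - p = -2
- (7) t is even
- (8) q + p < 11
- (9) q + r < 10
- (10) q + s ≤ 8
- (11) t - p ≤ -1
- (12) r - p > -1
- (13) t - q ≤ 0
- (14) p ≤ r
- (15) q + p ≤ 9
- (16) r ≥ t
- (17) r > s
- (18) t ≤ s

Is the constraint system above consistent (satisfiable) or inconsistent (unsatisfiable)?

Satisfiable

Try p = 4, q = 5, r = 4, s = 2, t = 2.
Check constraint 1: s + q = 7; constraint 5: q + t = 7. The remaining constraints are straightforward to verify.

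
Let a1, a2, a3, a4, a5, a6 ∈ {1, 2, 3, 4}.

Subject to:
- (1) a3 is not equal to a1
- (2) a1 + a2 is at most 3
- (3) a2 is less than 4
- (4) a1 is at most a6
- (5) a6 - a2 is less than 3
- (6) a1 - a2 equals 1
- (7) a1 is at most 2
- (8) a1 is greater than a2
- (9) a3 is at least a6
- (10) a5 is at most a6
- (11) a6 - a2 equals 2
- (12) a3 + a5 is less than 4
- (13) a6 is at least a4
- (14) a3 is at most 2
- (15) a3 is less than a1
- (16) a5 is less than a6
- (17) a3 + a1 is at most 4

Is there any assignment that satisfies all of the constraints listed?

Unsatisfiable

Constraints 4, 9, and 15 give a3 < a1, a1 ≤ a6, a6 ≤ a3. Chaining: a3 < a1 ≤ a6 ≤ a3, which forces a3 < a3 — impossible.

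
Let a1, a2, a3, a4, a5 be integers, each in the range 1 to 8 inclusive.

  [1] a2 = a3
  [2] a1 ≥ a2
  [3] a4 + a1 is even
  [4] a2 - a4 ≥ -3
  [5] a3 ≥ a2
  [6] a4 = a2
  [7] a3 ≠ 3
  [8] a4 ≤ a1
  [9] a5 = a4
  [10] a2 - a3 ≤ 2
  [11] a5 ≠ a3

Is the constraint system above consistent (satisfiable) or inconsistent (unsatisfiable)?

Unsatisfiable

From constraints 1, 6, and 9, a5 = a4 = a2 = a3, so a5 = a3. But constraint 11 says a5 ≠ a3. Contradiction.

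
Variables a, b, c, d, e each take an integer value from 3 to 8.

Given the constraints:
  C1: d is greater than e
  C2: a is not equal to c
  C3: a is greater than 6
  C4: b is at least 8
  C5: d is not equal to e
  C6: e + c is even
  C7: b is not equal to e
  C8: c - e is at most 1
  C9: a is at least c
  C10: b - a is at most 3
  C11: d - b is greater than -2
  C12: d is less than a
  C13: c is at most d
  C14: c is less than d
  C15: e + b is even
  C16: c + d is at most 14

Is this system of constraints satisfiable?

Satisfiable

One satisfying assignment is a = 8, b = 8, c = 6, d = 7, e = 6.
For the less obvious constraints — constraint 8: c - e = 0; constraint 10: b - a = 0 — and the others hold by inspection.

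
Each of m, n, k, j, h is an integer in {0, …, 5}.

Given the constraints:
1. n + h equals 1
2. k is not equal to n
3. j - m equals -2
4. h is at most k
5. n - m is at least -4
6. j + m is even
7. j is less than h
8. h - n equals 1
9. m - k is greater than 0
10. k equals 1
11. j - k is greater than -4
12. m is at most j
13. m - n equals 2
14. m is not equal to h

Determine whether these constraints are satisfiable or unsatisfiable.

Unsatisfiable

Constraints 4, 7, 9, and 12 give j < h, h ≤ k, k < m, m ≤ j. Chaining: j < h ≤ k < m ≤ j, which forces j < j — impossible.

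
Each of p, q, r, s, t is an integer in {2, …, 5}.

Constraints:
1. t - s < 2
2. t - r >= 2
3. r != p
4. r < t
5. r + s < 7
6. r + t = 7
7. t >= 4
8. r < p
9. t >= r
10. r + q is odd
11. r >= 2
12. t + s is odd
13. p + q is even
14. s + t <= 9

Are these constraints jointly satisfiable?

Satisfiable

Try p = 5, q = 5, r = 2, s = 4, t = 5.
Check constraint 1: t - s = 1; constraint 2: t - r = 3. The remaining constraints are straightforward to verify.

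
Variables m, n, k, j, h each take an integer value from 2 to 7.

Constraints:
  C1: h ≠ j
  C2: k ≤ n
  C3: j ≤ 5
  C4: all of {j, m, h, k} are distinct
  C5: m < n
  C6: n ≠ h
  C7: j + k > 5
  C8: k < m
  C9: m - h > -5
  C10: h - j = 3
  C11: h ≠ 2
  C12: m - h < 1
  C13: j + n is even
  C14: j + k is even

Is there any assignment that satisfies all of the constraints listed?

Take m = 5, n = 6, k = 2, j = 4, h = 7. Then constraint 7: j + k = 6; constraint 9: m - h = -2; constraint 10: h - j = 3, and every other listed constraint is also met.

Satisfiable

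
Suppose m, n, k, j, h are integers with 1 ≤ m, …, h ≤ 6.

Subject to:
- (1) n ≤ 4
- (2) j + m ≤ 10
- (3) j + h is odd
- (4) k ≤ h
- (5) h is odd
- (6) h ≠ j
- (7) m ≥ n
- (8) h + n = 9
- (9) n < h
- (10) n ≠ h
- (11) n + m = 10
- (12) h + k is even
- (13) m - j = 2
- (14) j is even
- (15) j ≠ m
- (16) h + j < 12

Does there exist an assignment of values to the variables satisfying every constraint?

Satisfiable

The assignment m = 6, n = 4, k = 3, j = 4, h = 5 works:
  constraint 2 holds since j + m = 10.
  constraint 8 holds since h + n = 9.
The rest check out directly.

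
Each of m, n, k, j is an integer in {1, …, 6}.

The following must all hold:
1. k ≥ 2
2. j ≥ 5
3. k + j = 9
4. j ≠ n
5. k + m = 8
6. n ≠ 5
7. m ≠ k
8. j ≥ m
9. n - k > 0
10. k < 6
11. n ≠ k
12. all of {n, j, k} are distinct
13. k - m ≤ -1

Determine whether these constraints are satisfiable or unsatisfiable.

The assignment m = 5, n = 4, k = 3, j = 6 works:
  constraint 3 holds since k + j = 9.
  constraint 5 holds since k + m = 8.
The rest check out directly.

Satisfiable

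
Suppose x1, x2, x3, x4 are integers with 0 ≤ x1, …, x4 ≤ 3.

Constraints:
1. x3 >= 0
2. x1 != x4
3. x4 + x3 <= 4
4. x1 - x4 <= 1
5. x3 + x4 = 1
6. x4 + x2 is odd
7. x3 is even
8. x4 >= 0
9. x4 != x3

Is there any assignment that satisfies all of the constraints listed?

Take x1 = 0, x2 = 2, x3 = 0, x4 = 1. Then constraint 3: x4 + x3 = 1; constraint 4: x1 - x4 = -1; constraint 5: x3 + x4 = 1, and every other listed constraint is also met.

Satisfiable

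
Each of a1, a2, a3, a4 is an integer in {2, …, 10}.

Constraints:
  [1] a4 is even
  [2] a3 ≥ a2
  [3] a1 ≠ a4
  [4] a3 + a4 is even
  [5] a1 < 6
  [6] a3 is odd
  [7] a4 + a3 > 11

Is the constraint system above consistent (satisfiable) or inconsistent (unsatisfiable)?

Constraint 6 makes a3 odd and constraint 1 makes a4 even, so a3 + a4 must be odd. Constraint 4 says a3 + a4 is even — contradiction.

Unsatisfiable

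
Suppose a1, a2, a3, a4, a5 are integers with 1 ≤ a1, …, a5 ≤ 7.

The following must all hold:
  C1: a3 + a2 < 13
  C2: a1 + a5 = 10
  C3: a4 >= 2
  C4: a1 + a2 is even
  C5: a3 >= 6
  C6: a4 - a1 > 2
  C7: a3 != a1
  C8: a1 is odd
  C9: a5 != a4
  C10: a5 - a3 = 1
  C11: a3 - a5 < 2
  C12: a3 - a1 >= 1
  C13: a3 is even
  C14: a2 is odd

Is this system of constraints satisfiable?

Satisfiable

Try a1 = 3, a2 = 5, a3 = 6, a4 = 6, a5 = 7.
Check constraint 1: a3 + a2 = 11; constraint 2: a1 + a5 = 10. The remaining constraints are straightforward to verify.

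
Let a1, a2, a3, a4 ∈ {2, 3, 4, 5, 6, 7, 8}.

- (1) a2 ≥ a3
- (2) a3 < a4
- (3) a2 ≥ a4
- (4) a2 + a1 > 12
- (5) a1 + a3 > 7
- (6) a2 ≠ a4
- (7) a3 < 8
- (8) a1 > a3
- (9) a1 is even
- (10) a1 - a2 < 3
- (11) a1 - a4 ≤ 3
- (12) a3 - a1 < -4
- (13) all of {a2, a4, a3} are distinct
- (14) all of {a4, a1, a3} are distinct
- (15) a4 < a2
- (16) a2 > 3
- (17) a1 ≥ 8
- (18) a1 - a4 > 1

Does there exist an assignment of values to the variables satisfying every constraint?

Satisfiable

The assignment a1 = 8, a2 = 7, a3 = 2, a4 = 5 works:
  constraint 4 holds since a2 + a1 = 15.
  constraint 5 holds since a1 + a3 = 10.
The rest check out directly.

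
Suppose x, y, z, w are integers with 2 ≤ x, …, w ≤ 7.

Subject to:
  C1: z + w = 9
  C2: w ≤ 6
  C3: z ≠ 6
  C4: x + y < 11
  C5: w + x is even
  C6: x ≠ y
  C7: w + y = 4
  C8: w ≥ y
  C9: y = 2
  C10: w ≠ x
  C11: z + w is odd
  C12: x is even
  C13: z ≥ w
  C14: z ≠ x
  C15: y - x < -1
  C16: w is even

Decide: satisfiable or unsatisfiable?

Satisfiable

Try x = 6, y = 2, z = 7, w = 2.
Check constraint 1: z + w = 9; constraint 4: x + y = 8; constraint 7: w + y = 4. The remaining constraints are straightforward to verify.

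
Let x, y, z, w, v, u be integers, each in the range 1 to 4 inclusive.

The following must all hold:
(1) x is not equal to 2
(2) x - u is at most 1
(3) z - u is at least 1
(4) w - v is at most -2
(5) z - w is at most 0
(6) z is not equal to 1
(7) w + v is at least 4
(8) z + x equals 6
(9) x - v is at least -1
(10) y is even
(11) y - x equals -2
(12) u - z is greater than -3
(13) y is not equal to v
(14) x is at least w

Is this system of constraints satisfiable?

Constraints 2, 3, 4, 5, and 9 give v − w ≥ 2, w − z ≥ 0, z − u ≥ 1, u − x ≥ -1, x − v ≥ -1.
Adding all 5 inequalities: the left sides telescope to 0, and the right sides sum to 2 + 0 + 1 + (-1) + (-1) = 1. So 0 ≥ 1, which is false.

Unsatisfiable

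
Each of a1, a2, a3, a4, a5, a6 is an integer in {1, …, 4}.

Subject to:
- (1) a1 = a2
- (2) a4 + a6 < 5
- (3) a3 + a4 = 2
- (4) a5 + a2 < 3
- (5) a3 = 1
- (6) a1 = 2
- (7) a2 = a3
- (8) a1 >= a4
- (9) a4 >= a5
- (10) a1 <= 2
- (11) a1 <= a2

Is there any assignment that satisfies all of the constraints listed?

Unsatisfiable

Constraint 6 fixes a1 = 2 and constraint 5 fixes a3 = 1. Constraints 1 and 7 give a1 = a2 = a3, so a1 = a3. But 2 ≠ 1 — contradiction.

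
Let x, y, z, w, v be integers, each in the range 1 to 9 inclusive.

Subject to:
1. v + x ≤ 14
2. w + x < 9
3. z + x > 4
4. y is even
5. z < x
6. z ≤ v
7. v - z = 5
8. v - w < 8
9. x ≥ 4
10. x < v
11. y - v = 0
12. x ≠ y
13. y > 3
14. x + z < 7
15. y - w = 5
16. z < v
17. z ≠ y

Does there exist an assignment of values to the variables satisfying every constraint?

Satisfiable

One satisfying assignment is x = 5, y = 6, z = 1, w = 1, v = 6.
For the less obvious constraints — constraint 1: v + x = 11; constraint 2: w + x = 6; constraint 3: z + x = 6 — and the others hold by inspection.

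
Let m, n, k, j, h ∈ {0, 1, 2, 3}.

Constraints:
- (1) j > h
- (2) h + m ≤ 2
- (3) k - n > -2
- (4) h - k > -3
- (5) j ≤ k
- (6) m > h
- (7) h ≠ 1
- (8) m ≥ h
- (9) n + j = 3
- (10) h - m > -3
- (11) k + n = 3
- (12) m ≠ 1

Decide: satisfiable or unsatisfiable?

The assignment m = 2, n = 1, k = 2, j = 2, h = 0 works:
  constraint 2 holds since h + m = 2.
  constraint 3 holds since k - n = 1.
  constraint 4 holds since h - k = -2.
The rest check out directly.

Satisfiable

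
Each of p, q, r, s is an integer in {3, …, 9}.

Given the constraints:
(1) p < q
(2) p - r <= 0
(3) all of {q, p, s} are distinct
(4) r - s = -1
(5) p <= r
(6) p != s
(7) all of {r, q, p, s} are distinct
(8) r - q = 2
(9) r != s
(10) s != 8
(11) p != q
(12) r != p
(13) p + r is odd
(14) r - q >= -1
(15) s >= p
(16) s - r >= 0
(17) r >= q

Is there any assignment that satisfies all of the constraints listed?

Satisfiable

The assignment p = 5, q = 6, r = 8, s = 9 works:
  constraint 2 holds since p - r = -3.
  constraint 4 holds since r - s = -1.
The rest check out directly.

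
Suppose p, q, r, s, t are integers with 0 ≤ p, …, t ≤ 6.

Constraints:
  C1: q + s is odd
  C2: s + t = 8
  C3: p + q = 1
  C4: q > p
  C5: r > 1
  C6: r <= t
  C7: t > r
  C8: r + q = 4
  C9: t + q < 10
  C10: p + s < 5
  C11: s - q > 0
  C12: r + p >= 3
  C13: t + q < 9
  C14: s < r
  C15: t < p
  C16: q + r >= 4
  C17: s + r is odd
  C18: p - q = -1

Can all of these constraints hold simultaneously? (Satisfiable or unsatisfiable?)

Constraints 4, 6, 11, 14, and 15 give r ≤ t, t < p, p < q, q < s, s < r. Chaining: r ≤ t < p < q < s < r, which forces r < r — impossible.

Unsatisfiable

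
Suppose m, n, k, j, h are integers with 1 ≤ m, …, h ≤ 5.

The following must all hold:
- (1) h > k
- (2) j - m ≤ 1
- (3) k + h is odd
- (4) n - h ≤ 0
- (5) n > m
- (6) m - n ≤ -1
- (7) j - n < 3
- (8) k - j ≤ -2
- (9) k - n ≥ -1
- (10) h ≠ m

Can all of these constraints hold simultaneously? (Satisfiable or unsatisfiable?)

Constraints 2, 6, 8, and 9 give n − m ≥ 1, m − j ≥ -1, j − k ≥ 2, k − n ≥ -1.
Adding all 4 inequalities: the left sides telescope to 0, and the right sides sum to 1 + (-1) + 2 + (-1) = 1. So 0 ≥ 1, which is false.

Unsatisfiable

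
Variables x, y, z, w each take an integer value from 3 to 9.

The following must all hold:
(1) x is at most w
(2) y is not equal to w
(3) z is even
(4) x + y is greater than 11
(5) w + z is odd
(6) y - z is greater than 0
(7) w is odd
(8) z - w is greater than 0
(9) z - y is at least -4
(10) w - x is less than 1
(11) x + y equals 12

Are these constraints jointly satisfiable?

Satisfiable

Take x = 5, y = 7, z = 6, w = 5. Then constraint 4: x + y = 12; constraint 6: y - z = 1; constraint 8: z - w = 1, and every other listed constraint is also met.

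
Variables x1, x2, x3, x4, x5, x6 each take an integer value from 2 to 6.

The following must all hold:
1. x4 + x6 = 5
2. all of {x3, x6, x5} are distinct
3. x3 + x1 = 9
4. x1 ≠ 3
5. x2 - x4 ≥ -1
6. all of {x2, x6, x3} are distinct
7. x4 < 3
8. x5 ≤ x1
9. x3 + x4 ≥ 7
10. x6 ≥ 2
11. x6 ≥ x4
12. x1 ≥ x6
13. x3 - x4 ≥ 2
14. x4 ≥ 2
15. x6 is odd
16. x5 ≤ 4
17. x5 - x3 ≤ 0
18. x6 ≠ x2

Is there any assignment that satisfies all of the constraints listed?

Satisfiable

Take x1 = 4, x2 = 4, x3 = 5, x4 = 2, x5 = 4, x6 = 3. Then constraint 1: x4 + x6 = 5; constraint 3: x3 + x1 = 9, and every other listed constraint is also met.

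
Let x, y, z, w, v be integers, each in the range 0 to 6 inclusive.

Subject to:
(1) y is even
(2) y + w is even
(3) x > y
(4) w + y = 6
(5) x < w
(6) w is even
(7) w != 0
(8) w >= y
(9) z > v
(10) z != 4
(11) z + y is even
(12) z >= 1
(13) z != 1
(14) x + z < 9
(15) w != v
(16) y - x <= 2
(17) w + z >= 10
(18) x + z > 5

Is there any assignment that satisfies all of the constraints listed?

One satisfying assignment is x = 1, y = 0, z = 6, w = 6, v = 4.
For the less obvious constraints — constraint 4: w + y = 6; constraint 14: x + z = 7 — and the others hold by inspection.

Satisfiable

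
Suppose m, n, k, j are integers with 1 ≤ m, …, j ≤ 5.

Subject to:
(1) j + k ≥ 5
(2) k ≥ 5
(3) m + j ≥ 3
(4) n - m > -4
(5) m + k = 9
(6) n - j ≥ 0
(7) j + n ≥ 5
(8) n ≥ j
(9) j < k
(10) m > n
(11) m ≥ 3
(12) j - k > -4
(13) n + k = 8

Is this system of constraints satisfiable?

Try m = 4, n = 3, k = 5, j = 2.
Check constraint 1: j + k = 7; constraint 3: m + j = 6; constraint 4: n - m = -1. The remaining constraints are straightforward to verify.

Satisfiable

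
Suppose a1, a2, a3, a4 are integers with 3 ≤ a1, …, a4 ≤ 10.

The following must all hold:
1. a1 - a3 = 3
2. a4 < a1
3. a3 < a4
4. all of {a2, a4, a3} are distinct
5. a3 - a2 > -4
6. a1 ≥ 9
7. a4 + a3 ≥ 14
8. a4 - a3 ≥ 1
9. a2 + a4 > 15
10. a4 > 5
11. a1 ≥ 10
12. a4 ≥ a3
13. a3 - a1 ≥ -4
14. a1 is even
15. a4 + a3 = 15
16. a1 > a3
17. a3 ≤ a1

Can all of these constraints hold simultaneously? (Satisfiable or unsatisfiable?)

Satisfiable

The assignment a1 = 10, a2 = 10, a3 = 7, a4 = 8 works:
  constraint 1 holds since a1 - a3 = 3.
  constraint 5 holds since a3 - a2 = -3.
  constraint 7 holds since a4 + a3 = 15.
The rest check out directly.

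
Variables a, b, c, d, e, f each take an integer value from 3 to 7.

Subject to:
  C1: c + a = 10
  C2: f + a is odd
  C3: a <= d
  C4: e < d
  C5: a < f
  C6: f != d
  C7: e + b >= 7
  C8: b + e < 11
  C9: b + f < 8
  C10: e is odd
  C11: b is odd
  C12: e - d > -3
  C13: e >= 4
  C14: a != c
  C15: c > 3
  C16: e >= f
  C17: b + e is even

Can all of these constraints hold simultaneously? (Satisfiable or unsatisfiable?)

Satisfiable

Take a = 3, b = 3, c = 7, d = 7, e = 5, f = 4. Then constraint 1: c + a = 10; constraint 7: e + b = 8; constraint 8: b + e = 8, and every other listed constraint is also met.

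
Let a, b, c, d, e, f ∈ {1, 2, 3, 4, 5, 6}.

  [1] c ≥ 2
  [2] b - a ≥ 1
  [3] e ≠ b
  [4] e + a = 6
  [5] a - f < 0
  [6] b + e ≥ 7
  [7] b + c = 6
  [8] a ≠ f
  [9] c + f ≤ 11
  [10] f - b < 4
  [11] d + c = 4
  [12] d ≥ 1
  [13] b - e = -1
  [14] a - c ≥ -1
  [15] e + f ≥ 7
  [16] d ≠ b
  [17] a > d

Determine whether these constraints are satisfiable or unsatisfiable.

Satisfiable

Take a = 2, b = 3, c = 3, d = 1, e = 4, f = 5. Then constraint 2: b - a = 1; constraint 4: e + a = 6; constraint 5: a - f = -3, and every other listed constraint is also met.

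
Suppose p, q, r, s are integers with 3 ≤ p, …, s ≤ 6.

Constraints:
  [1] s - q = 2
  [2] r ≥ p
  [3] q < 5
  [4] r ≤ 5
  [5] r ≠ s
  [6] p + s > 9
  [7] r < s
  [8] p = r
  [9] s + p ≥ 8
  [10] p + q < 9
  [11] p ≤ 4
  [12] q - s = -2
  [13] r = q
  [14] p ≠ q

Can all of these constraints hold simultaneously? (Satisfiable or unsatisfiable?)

From constraints 8 and 13, p = r = q, so p = q. But constraint 14 says p ≠ q. Contradiction.

Unsatisfiable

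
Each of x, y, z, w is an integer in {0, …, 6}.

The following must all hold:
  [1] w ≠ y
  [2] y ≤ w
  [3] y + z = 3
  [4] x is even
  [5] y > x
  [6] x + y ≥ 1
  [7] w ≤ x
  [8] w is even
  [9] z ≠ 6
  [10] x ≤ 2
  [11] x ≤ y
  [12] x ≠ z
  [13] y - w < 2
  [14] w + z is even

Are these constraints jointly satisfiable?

Unsatisfiable

Constraints 2, 5, and 7 give w ≤ x, x < y, y ≤ w. Chaining: w ≤ x < y ≤ w, which forces w < w — impossible.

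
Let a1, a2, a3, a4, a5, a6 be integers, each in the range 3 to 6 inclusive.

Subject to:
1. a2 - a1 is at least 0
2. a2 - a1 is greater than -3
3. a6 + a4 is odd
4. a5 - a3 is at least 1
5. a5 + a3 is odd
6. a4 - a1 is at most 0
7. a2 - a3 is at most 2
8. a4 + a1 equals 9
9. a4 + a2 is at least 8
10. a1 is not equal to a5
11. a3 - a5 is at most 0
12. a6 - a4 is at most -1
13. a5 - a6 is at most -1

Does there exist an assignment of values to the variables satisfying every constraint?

Constraints 1, 4, 6, 7, 12, and 13 give a5 − a3 ≥ 1, a3 − a2 ≥ -2, a2 − a1 ≥ 0, a1 − a4 ≥ 0, a4 − a6 ≥ 1, a6 − a5 ≥ 1.
Adding all 6 inequalities: the left sides telescope to 0, and the right sides sum to 1 + (-2) + 0 + 0 + 1 + 1 = 1. So 0 ≥ 1, which is false.

Unsatisfiable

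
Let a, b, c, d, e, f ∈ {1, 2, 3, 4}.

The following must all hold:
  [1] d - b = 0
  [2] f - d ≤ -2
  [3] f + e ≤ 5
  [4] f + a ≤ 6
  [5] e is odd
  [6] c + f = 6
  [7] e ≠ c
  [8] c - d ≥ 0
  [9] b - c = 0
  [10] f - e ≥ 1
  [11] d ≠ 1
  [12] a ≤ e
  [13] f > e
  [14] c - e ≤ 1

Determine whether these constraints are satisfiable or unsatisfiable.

Unsatisfiable

Constraints 2, 8, 10, and 14 give c − d ≥ 0, d − f ≥ 2, f − e ≥ 1, e − c ≥ -1.
Adding all 4 inequalities: the left sides telescope to 0, and the right sides sum to 0 + 2 + 1 + (-1) = 2. So 0 ≥ 2, which is false.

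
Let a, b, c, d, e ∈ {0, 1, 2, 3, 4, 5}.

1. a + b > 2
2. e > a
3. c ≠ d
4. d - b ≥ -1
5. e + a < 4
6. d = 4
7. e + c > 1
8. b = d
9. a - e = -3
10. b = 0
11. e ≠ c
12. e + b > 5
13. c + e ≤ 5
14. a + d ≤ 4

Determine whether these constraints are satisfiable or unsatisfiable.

Constraint 10 fixes b = 0 and constraint 6 fixes d = 4, but constraint 8 requires b = d. Since 0 ≠ 4, contradiction.

Unsatisfiable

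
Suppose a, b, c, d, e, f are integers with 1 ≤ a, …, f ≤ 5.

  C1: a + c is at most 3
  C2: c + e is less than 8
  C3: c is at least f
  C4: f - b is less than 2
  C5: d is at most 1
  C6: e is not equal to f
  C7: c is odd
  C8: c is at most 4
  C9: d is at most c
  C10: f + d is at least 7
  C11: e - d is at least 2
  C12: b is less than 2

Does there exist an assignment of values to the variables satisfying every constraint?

From constraints 3 and 8: f ≤ c ≤ 4. From constraint 5: d ≤ 1. Hence f + d ≤ 5. But constraint 10 requires f + d ≥ 7, and 7 > 5. Contradiction.

Unsatisfiable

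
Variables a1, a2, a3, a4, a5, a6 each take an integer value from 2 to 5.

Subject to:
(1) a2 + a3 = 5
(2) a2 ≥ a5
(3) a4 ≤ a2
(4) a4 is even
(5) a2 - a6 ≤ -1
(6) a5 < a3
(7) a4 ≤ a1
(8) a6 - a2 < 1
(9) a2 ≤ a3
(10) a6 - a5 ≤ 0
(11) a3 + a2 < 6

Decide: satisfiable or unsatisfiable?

Constraints 2, 5, and 10 give a5 ≤ a2, a2 < a6, a6 ≤ a5. Chaining: a5 ≤ a2 < a6 ≤ a5, which forces a5 < a5 — impossible.

Unsatisfiable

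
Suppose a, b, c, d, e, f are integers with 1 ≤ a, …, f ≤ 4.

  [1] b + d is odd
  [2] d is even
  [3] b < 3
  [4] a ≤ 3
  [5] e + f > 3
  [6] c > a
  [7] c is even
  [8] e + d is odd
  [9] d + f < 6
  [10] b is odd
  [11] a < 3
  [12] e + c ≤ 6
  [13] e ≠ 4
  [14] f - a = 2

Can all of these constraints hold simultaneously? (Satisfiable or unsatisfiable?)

Try a = 1, b = 1, c = 2, d = 2, e = 1, f = 3.
Check constraint 5: e + f = 4; constraint 9: d + f = 5. The remaining constraints are straightforward to verify.

Satisfiable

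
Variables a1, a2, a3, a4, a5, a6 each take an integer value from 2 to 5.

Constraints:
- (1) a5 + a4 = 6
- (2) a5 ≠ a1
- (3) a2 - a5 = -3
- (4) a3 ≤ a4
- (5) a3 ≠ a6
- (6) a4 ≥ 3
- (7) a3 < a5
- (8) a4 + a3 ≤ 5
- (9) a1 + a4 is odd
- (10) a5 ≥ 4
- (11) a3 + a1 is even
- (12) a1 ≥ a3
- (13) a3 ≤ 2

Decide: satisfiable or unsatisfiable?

Unsatisfiable

From constraint 10: a5 ≥ 4. From constraint 6: a4 ≥ 3. Hence a5 + a4 ≥ 7. But constraint 1 requires a5 + a4 = 6, and 6 < 7. Contradiction.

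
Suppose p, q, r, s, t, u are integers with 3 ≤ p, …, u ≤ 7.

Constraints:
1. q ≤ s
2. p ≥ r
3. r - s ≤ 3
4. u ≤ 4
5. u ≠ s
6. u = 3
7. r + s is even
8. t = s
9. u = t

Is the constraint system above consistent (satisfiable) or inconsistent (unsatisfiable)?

Unsatisfiable

From constraints 8 and 9, u = t = s, so u = s. But constraint 5 says u ≠ s. Contradiction.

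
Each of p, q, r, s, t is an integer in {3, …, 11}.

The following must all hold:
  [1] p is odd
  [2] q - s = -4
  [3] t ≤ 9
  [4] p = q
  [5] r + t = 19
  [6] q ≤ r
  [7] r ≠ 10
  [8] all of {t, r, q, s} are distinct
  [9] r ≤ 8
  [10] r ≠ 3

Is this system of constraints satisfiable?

Unsatisfiable

From constraint 9: r ≤ 8. From constraint 3: t ≤ 9. Hence r + t ≤ 17. But constraint 5 requires r + t = 19, and 19 > 17. Contradiction.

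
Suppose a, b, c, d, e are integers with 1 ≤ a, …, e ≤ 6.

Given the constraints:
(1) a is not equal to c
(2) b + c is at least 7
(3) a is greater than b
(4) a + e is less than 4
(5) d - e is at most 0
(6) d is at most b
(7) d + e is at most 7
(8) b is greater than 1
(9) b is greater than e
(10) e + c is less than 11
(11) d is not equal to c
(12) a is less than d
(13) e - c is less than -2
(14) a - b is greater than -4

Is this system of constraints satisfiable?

Unsatisfiable

Constraints 3, 5, 9, and 12 give b < a, a < d, d ≤ e, e < b. Chaining: b < a < d ≤ e < b, which forces b < b — impossible.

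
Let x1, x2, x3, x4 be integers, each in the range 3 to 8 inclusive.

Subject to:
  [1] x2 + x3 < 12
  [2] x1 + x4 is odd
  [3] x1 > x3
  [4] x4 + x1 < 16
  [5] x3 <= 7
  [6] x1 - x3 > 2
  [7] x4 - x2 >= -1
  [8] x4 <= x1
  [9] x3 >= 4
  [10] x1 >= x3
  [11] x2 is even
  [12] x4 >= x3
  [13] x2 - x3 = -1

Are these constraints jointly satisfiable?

Try x1 = 8, x2 = 4, x3 = 5, x4 = 5.
Check constraint 1: x2 + x3 = 9; constraint 4: x4 + x1 = 13. The remaining constraints are straightforward to verify.

Satisfiable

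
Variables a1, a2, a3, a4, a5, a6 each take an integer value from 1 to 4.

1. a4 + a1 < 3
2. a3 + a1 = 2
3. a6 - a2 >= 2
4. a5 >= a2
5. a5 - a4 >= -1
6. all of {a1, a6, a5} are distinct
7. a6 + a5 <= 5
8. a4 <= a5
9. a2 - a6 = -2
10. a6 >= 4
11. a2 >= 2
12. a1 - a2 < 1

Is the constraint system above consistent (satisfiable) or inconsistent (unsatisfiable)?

Unsatisfiable

From constraint 10: a6 ≥ 4. From constraints 4 and 11: a5 ≥ a2 ≥ 2. Hence a6 + a5 ≥ 6. But constraint 7 requires a6 + a5 ≤ 5, and 5 < 6. Contradiction.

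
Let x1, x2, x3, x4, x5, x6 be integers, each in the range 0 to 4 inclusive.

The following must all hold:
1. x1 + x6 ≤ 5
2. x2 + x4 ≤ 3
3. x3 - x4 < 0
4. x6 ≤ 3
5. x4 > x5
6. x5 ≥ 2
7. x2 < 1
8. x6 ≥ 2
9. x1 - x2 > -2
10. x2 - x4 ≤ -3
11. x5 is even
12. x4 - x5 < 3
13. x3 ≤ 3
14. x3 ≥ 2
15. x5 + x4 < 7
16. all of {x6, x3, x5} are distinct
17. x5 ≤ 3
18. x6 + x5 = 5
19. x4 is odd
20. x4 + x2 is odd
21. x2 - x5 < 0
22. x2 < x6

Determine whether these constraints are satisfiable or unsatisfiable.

Constraints 4, 6, 8, 13, 14, and 17 confine each of x6, x3, x5 to the 2 values {2, 3}.
Constraint 16 requires all 3 of them to be distinct, but only 2 values are available — impossible by the pigeonhole principle.

Unsatisfiable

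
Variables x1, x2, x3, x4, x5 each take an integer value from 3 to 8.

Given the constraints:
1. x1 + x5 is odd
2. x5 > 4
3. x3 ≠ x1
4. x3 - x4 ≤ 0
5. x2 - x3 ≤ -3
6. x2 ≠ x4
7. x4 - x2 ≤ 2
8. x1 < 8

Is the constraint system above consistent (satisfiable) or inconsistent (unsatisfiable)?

Constraints 4, 5, and 7 give x2 − x4 ≥ -2, x4 − x3 ≥ 0, x3 − x2 ≥ 3.
Adding all 3 inequalities: the left sides telescope to 0, and the right sides sum to (-2) + 0 + 3 = 1. So 0 ≥ 1, which is false.

Unsatisfiable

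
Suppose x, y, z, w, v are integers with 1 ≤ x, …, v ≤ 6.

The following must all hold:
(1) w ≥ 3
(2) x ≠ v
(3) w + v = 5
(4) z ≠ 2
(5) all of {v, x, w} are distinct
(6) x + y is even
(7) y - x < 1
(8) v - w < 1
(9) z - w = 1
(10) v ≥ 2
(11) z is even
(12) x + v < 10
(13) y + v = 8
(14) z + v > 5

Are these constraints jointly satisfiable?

Try x = 6, y = 6, z = 4, w = 3, v = 2.
Check constraint 3: w + v = 5; constraint 7: y - x = 0; constraint 8: v - w = -1. The remaining constraints are straightforward to verify.

Satisfiable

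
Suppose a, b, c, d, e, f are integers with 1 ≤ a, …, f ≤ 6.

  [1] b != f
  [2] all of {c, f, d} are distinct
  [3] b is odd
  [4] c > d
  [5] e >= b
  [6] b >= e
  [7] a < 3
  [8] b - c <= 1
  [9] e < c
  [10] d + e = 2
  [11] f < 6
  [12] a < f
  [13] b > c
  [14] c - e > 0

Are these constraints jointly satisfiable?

Constraints 5, 13, and 14 give c < b, b ≤ e, e < c. Chaining: c < b ≤ e < c, which forces c < c — impossible.

Unsatisfiable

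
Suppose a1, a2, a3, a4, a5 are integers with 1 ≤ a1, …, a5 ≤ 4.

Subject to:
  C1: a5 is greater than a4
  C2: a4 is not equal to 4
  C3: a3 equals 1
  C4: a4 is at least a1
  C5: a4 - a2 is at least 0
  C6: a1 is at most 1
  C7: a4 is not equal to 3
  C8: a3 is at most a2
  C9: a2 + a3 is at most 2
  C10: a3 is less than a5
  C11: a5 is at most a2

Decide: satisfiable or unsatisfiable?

Constraints 1, 5, and 11 give a4 < a5, a5 ≤ a2, a2 ≤ a4. Chaining: a4 < a5 ≤ a2 ≤ a4, which forces a4 < a4 — impossible.

Unsatisfiable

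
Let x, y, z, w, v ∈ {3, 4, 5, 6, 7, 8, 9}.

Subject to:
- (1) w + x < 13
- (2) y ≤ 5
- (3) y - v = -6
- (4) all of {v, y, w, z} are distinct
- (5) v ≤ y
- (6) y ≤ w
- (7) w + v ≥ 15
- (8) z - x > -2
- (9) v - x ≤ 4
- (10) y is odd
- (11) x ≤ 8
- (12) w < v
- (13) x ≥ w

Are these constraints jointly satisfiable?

Unsatisfiable

From constraints 11 and 13: w ≤ x ≤ 8. From constraints 2 and 5: v ≤ y ≤ 5. Hence w + v ≤ 13. But constraint 7 requires w + v ≥ 15, and 15 > 13. Contradiction.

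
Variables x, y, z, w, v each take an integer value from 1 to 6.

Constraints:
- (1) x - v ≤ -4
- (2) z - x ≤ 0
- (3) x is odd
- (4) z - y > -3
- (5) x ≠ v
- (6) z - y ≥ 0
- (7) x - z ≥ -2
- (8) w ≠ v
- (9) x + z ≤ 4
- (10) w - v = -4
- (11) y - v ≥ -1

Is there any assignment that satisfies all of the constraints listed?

Unsatisfiable

Constraints 1, 6, 7, and 11 give z − y ≥ 0, y − v ≥ -1, v − x ≥ 4, x − z ≥ -2.
Adding all 4 inequalities: the left sides telescope to 0, and the right sides sum to 0 + (-1) + 4 + (-2) = 1. So 0 ≥ 1, which is false.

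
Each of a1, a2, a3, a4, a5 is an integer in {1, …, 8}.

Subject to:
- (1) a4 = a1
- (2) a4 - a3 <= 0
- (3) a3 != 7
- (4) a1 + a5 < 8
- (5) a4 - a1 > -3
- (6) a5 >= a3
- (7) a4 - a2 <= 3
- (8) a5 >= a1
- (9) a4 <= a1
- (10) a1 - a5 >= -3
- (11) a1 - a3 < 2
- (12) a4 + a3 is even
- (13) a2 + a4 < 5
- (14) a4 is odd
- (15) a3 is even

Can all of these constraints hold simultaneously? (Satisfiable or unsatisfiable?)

Unsatisfiable

Constraint 14 makes a4 odd and constraint 15 makes a3 even, so a4 + a3 must be odd. Constraint 12 says a4 + a3 is even — contradiction.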